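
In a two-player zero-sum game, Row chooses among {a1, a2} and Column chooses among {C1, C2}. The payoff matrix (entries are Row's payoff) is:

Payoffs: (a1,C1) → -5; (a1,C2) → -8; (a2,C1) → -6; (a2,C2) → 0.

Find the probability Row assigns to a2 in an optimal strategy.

Row minima: a1 → -8, a2 → -6; maximin = -6.
Column maxima: C1 → -5, C2 → 0; minimax = -5.
-6 ≠ -5, so there is no saddle point; optimal play is mixed.
Let Row play a1 with probability p. Expected payoff against C1: (-5)p + (-6)(1−p) = p − 6; against C2: (-8)p + 0(1−p) = −8p.
Setting these equal: p − 6 = −8p ⇒ 9p = 6 ⇒ p = 2/3, and the value is (1)·(2/3) − 6 = -16/3.
For Column: with q = P(C1), equating a1's and a2's payoffs gives 3q − 8 = −6q ⇒ q = 8/9.

1/3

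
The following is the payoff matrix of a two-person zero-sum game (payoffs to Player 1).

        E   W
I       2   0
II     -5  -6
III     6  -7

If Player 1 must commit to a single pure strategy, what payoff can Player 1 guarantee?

Row minima: I → 0, II → -6, III → -7.
The best of these is 0.

0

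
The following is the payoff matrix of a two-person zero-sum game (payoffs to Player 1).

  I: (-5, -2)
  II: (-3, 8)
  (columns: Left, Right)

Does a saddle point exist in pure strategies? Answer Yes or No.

Row minima: I → -5, II → -3; maximin = -3.
Column maxima: Left → -3, Right → 8; minimax = -3.
maximin = minimax = -3, so a saddle point exists.

Yes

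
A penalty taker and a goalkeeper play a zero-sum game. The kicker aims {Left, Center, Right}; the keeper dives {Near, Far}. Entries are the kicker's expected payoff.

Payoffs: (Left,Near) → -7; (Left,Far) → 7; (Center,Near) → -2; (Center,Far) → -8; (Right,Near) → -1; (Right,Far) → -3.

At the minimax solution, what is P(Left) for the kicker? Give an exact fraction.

1/8

Row minima: Left → -7, Center → -8, Right → -3; maximin = -3.
Column maxima: Near → -1, Far → 7; minimax = -1.
-3 ≠ -1, so there is no saddle point; optimal play is mixed.
Center is strictly dominated by Right, so the kicker never plays it.
On the remaining 2×2 (Left, Right vs Near, Far):
Let the kicker play Left with probability p. Expected payoff against Near: (-7)p + (-1)(1−p) = −6p − 1; against Far: 7p + (-3)(1−p) = 10p − 3.
Setting these equal: −6p − 1 = 10p − 3 ⇒ −16p = -2 ⇒ p = 1/8, and the value is (-6)·(1/8) − 1 = -7/4.
For the keeper: with q = P(Near), equating Left's and Right's payoffs gives −14q + 7 = 2q − 3 ⇒ q = 5/8.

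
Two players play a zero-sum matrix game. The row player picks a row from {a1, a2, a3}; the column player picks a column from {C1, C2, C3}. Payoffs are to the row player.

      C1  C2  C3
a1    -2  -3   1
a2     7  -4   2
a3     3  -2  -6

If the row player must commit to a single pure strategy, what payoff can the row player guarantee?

-3

Row minima: a1 → -3, a2 → -4, a3 → -6.
The best of these is -3.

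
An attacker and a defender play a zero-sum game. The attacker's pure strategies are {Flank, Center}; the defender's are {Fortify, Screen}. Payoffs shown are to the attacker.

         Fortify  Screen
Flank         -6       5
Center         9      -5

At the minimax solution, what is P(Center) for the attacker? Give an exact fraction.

Row minima: Flank → -6, Center → -5; maximin = -5.
Column maxima: Fortify → 9, Screen → 5; minimax = 5.
-5 ≠ 5, so there is no saddle point; optimal play is mixed.
Let the attacker play Flank with probability p. Expected payoff against Fortify: (-6)p + 9(1−p) = −15p + 9; against Screen: 5p + (-5)(1−p) = 10p − 5.
Setting these equal: −15p + 9 = 10p − 5 ⇒ −25p = -14 ⇒ p = 14/25, and the value is (-15)·(14/25) + 9 = 3/5.
For the defender: with q = P(Fortify), equating Flank's and Center's payoffs gives −11q + 5 = 14q − 5 ⇒ q = 2/5.

11/25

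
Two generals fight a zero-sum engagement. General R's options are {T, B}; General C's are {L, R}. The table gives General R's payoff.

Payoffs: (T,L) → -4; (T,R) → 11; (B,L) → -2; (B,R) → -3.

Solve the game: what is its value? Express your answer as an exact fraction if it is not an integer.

Row minima: T → -4, B → -3; maximin = -3.
Column maxima: L → -2, R → 11; minimax = -2.
-3 ≠ -2, so there is no saddle point; optimal play is mixed.
Let General R play T with probability p. Expected payoff against L: (-4)p + (-2)(1−p) = −2p − 2; against R: 11p + (-3)(1−p) = 14p − 3.
Setting these equal: −2p − 2 = 14p − 3 ⇒ −16p = -1 ⇒ p = 1/16, and the value is (-2)·(1/16) − 2 = -17/8.
For General C: with q = P(L), equating T's and B's payoffs gives −15q + 11 = q − 3 ⇒ q = 7/8.

-17/8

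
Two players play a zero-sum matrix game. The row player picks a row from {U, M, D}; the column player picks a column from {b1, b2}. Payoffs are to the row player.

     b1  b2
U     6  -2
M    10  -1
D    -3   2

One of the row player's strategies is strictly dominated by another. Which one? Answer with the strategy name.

M gives a strictly higher payoff than U against every column: 10 > 6, -1 > -2.
So U is strictly dominated and the row player never plays it.

U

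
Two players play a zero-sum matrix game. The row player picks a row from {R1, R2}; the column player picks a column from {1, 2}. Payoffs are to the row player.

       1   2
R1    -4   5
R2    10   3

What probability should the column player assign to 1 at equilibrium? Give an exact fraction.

Row minima: R1 → -4, R2 → 3; maximin = 3.
Column maxima: 1 → 10, 2 → 5; minimax = 5.
3 ≠ 5, so there is no saddle point; optimal play is mixed.
Let the row player play R1 with probability p. Expected payoff against 1: (-4)p + 10(1−p) = −14p + 10; against 2: 5p + 3(1−p) = 2p + 3.
Setting these equal: −14p + 10 = 2p + 3 ⇒ −16p = -7 ⇒ p = 7/16, and the value is (-14)·(7/16) + 10 = 31/8.
For the column player: with q = P(1), equating R1's and R2's payoffs gives −9q + 5 = 7q + 3 ⇒ q = 1/8.

1/8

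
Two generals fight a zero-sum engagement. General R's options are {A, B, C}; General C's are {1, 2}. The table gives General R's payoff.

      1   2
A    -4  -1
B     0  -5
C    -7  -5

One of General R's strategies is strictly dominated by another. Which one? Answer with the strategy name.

C

A gives a strictly higher payoff than C against every column: -4 > -7, -1 > -5.
So C is strictly dominated and General R never plays it.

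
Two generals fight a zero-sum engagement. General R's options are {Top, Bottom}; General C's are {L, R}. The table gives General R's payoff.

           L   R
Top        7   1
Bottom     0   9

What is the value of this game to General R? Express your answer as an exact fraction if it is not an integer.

Row minima: Top → 1, Bottom → 0; maximin = 1.
Column maxima: L → 7, R → 9; minimax = 7.
1 ≠ 7, so there is no saddle point; optimal play is mixed.
Let General R play Top with probability p. Expected payoff against L: 7p + 0(1−p) = 7p; against R: 1p + 9(1−p) = −8p + 9.
Setting these equal: 7p = −8p + 9 ⇒ 15p = 9 ⇒ p = 3/5, and the value is (7)·(3/5) = 21/5.
For General C: with q = P(L), equating Top's and Bottom's payoffs gives 6q + 1 = −9q + 9 ⇒ q = 8/15.

21/5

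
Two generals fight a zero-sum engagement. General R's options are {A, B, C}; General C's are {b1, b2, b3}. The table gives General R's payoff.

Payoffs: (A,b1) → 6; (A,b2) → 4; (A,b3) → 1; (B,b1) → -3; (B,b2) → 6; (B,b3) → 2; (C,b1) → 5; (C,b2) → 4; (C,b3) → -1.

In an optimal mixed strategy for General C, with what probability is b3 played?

9/10

Row minima: A → 1, B → -3, C → -1; maximin = 1.
Column maxima: b1 → 6, b2 → 6, b3 → 2; minimax = 2.
1 ≠ 2, so there is no saddle point; optimal play is mixed.
b2 is strictly dominated by b3 (it gives General R strictly more in every row), so General C never plays it.
With b2 eliminated, C is strictly dominated by A (A gives General R strictly more in every remaining column), so General R never plays it.
On the remaining 2×2 (A, B vs b1, b3):
Let General R play A with probability p. Expected payoff against b1: 6p + (-3)(1−p) = 9p − 3; against b3: 1p + 2(1−p) = −p + 2.
Setting these equal: 9p − 3 = −p + 2 ⇒ 10p = 5 ⇒ p = 1/2, and the value is (9)·(1/2) − 3 = 3/2.
For General C: with q = P(b1), equating A's and B's payoffs gives 5q + 1 = −5q + 2 ⇒ q = 1/10.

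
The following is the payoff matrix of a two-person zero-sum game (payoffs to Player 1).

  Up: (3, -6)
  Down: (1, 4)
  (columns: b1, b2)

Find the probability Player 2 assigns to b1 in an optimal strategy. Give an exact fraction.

Row minima: Up → -6, Down → 1; maximin = 1.
Column maxima: b1 → 3, b2 → 4; minimax = 3.
1 ≠ 3, so there is no saddle point; optimal play is mixed.
Let Player 1 play Up with probability p. Expected payoff against b1: 3p + 1(1−p) = 2p + 1; against b2: (-6)p + 4(1−p) = −10p + 4.
Setting these equal: 2p + 1 = −10p + 4 ⇒ 12p = 3 ⇒ p = 1/4, and the value is (2)·(1/4) + 1 = 3/2.
For Player 2: with q = P(b1), equating Up's and Down's payoffs gives 9q − 6 = −3q + 4 ⇒ q = 5/6.

5/6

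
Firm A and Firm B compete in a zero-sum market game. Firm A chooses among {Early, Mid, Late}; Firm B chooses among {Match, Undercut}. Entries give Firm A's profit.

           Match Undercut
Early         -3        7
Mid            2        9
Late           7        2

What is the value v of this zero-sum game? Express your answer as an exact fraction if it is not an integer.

59/12

Row minima: Early → -3, Mid → 2, Late → 2; maximin = 2.
Column maxima: Match → 7, Undercut → 9; minimax = 7.
2 ≠ 7, so there is no saddle point; optimal play is mixed.
Early is strictly dominated by Mid, so Firm A never plays it.
On the remaining 2×2 (Mid, Late vs Match, Undercut):
Let Firm A play Mid with probability p. Expected payoff against Match: 2p + 7(1−p) = −5p + 7; against Undercut: 9p + 2(1−p) = 7p + 2.
Setting these equal: −5p + 7 = 7p + 2 ⇒ −12p = -5 ⇒ p = 5/12, and the value is (-5)·(5/12) + 7 = 59/12.
For Firm B: with q = P(Match), equating Mid's and Late's payoffs gives −7q + 9 = 5q + 2 ⇒ q = 7/12.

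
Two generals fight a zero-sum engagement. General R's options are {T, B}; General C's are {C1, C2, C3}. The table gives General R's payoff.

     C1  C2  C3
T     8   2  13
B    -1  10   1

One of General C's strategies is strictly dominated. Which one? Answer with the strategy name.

C1 holds General R's payoff strictly below C3 in every row: 8 < 13, -1 < 1.
So C3 is strictly dominated for General C.

C3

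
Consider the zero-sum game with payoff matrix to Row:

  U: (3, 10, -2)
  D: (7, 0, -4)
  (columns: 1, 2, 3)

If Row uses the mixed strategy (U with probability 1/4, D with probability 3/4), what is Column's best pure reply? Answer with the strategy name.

3

If Column plays 1, Row's expected payoff is (1/4)·3 + (3/4)·7 = 6.
If Column plays 2, Row's expected payoff is (1/4)·10 + (3/4)·0 = 5/2.
If Column plays 3, Row's expected payoff is (1/4)·(-2) + (3/4)·(-4) = -7/2.
Column minimizes Row's payoff; the smallest is -7/2, so the best response is 3.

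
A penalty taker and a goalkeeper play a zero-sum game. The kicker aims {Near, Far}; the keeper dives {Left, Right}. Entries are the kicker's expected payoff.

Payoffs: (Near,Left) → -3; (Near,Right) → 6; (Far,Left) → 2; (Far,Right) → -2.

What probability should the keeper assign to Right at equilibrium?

Row minima: Near → -3, Far → -2; maximin = -2.
Column maxima: Left → 2, Right → 6; minimax = 2.
-2 ≠ 2, so there is no saddle point; optimal play is mixed.
Let the kicker play Near with probability p. Expected payoff against Left: (-3)p + 2(1−p) = −5p + 2; against Right: 6p + (-2)(1−p) = 8p − 2.
Setting these equal: −5p + 2 = 8p − 2 ⇒ −13p = -4 ⇒ p = 4/13, and the value is (-5)·(4/13) + 2 = 6/13.
For the keeper: with q = P(Left), equating Near's and Far's payoffs gives −9q + 6 = 4q − 2 ⇒ q = 8/13.

5/13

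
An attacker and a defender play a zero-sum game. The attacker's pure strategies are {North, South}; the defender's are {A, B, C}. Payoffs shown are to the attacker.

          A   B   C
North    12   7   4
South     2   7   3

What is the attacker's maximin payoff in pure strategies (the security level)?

Row minima: North → 4, South → 2.
The best of these is 4.

4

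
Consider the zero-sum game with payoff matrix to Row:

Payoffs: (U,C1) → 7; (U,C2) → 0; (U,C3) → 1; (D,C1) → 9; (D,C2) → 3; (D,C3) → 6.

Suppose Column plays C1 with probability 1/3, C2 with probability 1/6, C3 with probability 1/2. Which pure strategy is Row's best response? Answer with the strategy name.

Expected payoff of U: (1/3)·7 + (1/6)·0 + (1/2)·1 = 17/6.
Expected payoff of D: (1/3)·9 + (1/6)·3 + (1/2)·6 = 13/2.
The largest is 13/2, so Row's best response is D.

D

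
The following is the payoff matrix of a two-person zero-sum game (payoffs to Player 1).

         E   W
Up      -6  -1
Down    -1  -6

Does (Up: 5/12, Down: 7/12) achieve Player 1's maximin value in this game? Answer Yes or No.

No

Against E this mix gives (5/12)·(-6) + (7/12)·(-1) = -37/12.
Against W this mix gives (5/12)·(-1) + (7/12)·(-6) = -47/12.
Player 2 will play W, holding Player 1 to -47/12. Shifting weight toward the row that does better against W would raise this floor (the equalizing mix achieves -7/2 against both W and E), so the proposed strategy is not optimal.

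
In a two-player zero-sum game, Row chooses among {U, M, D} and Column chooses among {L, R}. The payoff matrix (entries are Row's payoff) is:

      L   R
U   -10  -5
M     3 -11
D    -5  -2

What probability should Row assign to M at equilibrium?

3/17

Row minima: U → -10, M → -11, D → -5; maximin = -5.
Column maxima: L → 3, R → -2; minimax = -2.
-5 ≠ -2, so there is no saddle point; optimal play is mixed.
U is strictly dominated by D, so Row never plays it.
On the remaining 2×2 (M, D vs L, R):
Let Row play M with probability p. Expected payoff against L: 3p + (-5)(1−p) = 8p − 5; against R: (-11)p + (-2)(1−p) = −9p − 2.
Setting these equal: 8p − 5 = −9p − 2 ⇒ 17p = 3 ⇒ p = 3/17, and the value is (8)·(3/17) − 5 = -61/17.
For Column: with q = P(L), equating M's and D's payoffs gives 14q − 11 = −3q − 2 ⇒ q = 9/17.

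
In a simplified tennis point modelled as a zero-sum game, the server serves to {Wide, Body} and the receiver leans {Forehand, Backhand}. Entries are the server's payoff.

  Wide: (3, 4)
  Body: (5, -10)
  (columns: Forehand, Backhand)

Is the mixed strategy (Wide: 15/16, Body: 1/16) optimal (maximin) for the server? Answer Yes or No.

Yes

Against Forehand this mix gives (15/16)·3 + (1/16)·5 = 25/8.
Against Backhand this mix gives (15/16)·4 + (1/16)·(-10) = 25/8.
All of the receiver's active replies (Forehand, Backhand) yield 25/8, and no column does worse for the server. The mix makes the receiver indifferent and guarantees 25/8, so it is optimal.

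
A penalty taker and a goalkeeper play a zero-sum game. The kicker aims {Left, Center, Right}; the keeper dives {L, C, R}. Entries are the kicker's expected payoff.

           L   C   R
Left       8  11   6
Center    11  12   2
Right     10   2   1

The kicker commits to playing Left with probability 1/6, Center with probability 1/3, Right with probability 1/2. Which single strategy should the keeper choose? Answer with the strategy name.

If the keeper plays L, the kicker's expected payoff is (1/6)·8 + (1/3)·11 + (1/2)·10 = 10.
If the keeper plays C, the kicker's expected payoff is (1/6)·11 + (1/3)·12 + (1/2)·2 = 41/6.
If the keeper plays R, the kicker's expected payoff is (1/6)·6 + (1/3)·2 + (1/2)·1 = 13/6.
The keeper minimizes the kicker's payoff; the smallest is 13/6, so the best response is R.

R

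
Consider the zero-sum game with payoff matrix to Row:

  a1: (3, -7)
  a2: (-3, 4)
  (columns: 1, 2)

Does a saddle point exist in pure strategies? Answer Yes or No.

No

Row minima: a1 → -7, a2 → -3; maximin = -3.
Column maxima: 1 → 3, 2 → 4; minimax = 3.
-3 ≠ 3, so no pure-strategy equilibrium exists.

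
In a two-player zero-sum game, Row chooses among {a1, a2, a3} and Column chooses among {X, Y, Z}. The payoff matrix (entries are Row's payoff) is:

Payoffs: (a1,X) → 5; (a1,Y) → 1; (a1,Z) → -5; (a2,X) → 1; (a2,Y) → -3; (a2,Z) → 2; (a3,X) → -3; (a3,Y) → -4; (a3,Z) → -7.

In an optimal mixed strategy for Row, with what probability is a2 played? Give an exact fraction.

Row minima: a1 → -5, a2 → -3, a3 → -7; maximin = -3.
Column maxima: X → 5, Y → 1, Z → 2; minimax = 1.
-3 ≠ 1, so there is no saddle point; optimal play is mixed.
a3 is strictly dominated by a1, so Row never plays it.
X is strictly dominated by Y (it gives Row strictly more in every row), so Column never plays it.
On the remaining 2×2 (a1, a2 vs Y, Z):
Let Row play a1 with probability p. Expected payoff against Y: 1p + (-3)(1−p) = 4p − 3; against Z: (-5)p + 2(1−p) = −7p + 2.
Setting these equal: 4p − 3 = −7p + 2 ⇒ 11p = 5 ⇒ p = 5/11, and the value is (4)·(5/11) − 3 = -13/11.
For Column: with q = P(Y), equating a1's and a2's payoffs gives 6q − 5 = −5q + 2 ⇒ q = 7/11.

6/11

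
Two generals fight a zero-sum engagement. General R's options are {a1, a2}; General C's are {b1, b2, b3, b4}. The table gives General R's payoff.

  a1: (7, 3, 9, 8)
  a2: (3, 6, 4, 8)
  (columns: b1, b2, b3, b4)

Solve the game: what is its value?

33/7

Row minima: a1 → 3, a2 → 3; maximin = 3.
Column maxima: b1 → 7, b2 → 6, b3 → 9, b4 → 8; minimax = 6.
3 ≠ 6, so there is no saddle point; optimal play is mixed.
b3 is strictly dominated by b1 (it gives General R strictly more in every row), so General C never plays it.
b4 is strictly dominated by b1 (it gives General R strictly more in every row), so General C never plays it.
On the remaining 2×2 (a1, a2 vs b1, b2):
Let General R play a1 with probability p. Expected payoff against b1: 7p + 3(1−p) = 4p + 3; against b2: 3p + 6(1−p) = −3p + 6.
Setting these equal: 4p + 3 = −3p + 6 ⇒ 7p = 3 ⇒ p = 3/7, and the value is (4)·(3/7) + 3 = 33/7.
For General C: with q = P(b1), equating a1's and a2's payoffs gives 4q + 3 = −3q + 6 ⇒ q = 3/7.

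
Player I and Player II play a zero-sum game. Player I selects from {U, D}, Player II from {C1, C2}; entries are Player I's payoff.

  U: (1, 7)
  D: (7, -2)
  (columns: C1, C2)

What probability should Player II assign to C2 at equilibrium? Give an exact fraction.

2/5

Row minima: U → 1, D → -2; maximin = 1.
Column maxima: C1 → 7, C2 → 7; minimax = 7.
1 ≠ 7, so there is no saddle point; optimal play is mixed.
Let Player I play U with probability p. Expected payoff against C1: 1p + 7(1−p) = −6p + 7; against C2: 7p + (-2)(1−p) = 9p − 2.
Setting these equal: −6p + 7 = 9p − 2 ⇒ −15p = -9 ⇒ p = 3/5, and the value is (-6)·(3/5) + 7 = 17/5.
For Player II: with q = P(C1), equating U's and D's payoffs gives −6q + 7 = 9q − 2 ⇒ q = 3/5.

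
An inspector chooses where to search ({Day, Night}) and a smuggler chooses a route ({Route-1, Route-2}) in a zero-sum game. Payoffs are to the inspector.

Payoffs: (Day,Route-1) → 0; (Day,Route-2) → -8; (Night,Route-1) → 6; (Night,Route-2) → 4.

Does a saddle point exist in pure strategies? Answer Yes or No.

Row minima: Day → -8, Night → 4; maximin = 4.
Column maxima: Route-1 → 6, Route-2 → 4; minimax = 4.
maximin = minimax = 4, so a saddle point exists.

Yes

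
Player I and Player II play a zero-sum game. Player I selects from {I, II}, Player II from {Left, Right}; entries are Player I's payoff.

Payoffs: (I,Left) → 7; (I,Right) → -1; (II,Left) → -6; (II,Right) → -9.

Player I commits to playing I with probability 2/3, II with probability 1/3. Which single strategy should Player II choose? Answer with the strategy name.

If Player II plays Left, Player I's expected payoff is (2/3)·7 + (1/3)·(-6) = 8/3.
If Player II plays Right, Player I's expected payoff is (2/3)·(-1) + (1/3)·(-9) = -11/3.
Player II minimizes Player I's payoff; the smallest is -11/3, so the best response is Right.

Right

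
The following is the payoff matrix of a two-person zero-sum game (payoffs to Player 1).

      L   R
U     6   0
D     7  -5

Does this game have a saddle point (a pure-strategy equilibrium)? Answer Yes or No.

Row minima: U → 0, D → -5; maximin = 0.
Column maxima: L → 7, R → 0; minimax = 0.
maximin = minimax = 0, so a saddle point exists.

Yes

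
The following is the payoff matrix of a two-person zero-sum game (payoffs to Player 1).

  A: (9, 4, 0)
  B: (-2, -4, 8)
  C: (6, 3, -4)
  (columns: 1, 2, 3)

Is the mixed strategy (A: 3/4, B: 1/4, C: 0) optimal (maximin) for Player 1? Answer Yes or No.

Against 1 this mix gives (3/4)·9 + (1/4)·(-2) = 25/4.
Against 2 this mix gives (3/4)·4 + (1/4)·(-4) = 2.
Against 3 this mix gives (3/4)·0 + (1/4)·8 = 2.
All of Player 2's active replies (2, 3) yield 2, and no column does worse for Player 1. The mix makes Player 2 indifferent and guarantees 2, so it is optimal.

Yes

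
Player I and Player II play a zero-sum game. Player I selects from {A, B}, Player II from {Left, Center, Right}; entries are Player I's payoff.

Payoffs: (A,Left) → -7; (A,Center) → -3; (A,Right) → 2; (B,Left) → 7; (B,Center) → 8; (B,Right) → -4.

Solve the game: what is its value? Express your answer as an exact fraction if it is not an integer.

-7/10

Row minima: A → -7, B → -4; maximin = -4.
Column maxima: Left → 7, Center → 8, Right → 2; minimax = 2.
-4 ≠ 2, so there is no saddle point; optimal play is mixed.
Center is strictly dominated by Left (it gives Player I strictly more in every row), so Player II never plays it.
On the remaining 2×2 (A, B vs Left, Right):
Let Player I play A with probability p. Expected payoff against Left: (-7)p + 7(1−p) = −14p + 7; against Right: 2p + (-4)(1−p) = 6p − 4.
Setting these equal: −14p + 7 = 6p − 4 ⇒ −20p = -11 ⇒ p = 11/20, and the value is (-14)·(11/20) + 7 = -7/10.
For Player II: with q = P(Left), equating A's and B's payoffs gives −9q + 2 = 11q − 4 ⇒ q = 3/10.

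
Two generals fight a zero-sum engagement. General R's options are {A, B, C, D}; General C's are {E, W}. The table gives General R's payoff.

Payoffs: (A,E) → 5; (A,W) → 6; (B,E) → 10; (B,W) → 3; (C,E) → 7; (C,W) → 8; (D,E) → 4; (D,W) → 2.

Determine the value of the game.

Row minima: A → 5, B → 3, C → 7, D → 2; maximin = 7.
Column maxima: E → 10, W → 8; minimax = 8.
7 ≠ 8, so there is no saddle point; optimal play is mixed.
A is strictly dominated by C, so General R never plays it.
D is strictly dominated by B, so General R never plays it.
On the remaining 2×2 (B, C vs E, W):
Let General R play B with probability p. Expected payoff against E: 10p + 7(1−p) = 3p + 7; against W: 3p + 8(1−p) = −5p + 8.
Setting these equal: 3p + 7 = −5p + 8 ⇒ 8p = 1 ⇒ p = 1/8, and the value is (3)·(1/8) + 7 = 59/8.
For General C: with q = P(E), equating B's and C's payoffs gives 7q + 3 = −q + 8 ⇒ q = 5/8.

59/8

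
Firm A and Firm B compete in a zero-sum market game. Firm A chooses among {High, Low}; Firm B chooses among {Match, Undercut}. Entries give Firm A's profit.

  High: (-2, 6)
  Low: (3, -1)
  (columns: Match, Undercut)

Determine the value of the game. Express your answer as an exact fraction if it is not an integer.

Row minima: High → -2, Low → -1; maximin = -1.
Column maxima: Match → 3, Undercut → 6; minimax = 3.
-1 ≠ 3, so there is no saddle point; optimal play is mixed.
Let Firm A play High with probability p. Expected payoff against Match: (-2)p + 3(1−p) = −5p + 3; against Undercut: 6p + (-1)(1−p) = 7p − 1.
Setting these equal: −5p + 3 = 7p − 1 ⇒ −12p = -4 ⇒ p = 1/3, and the value is (-5)·(1/3) + 3 = 4/3.
For Firm B: with q = P(Match), equating High's and Low's payoffs gives −8q + 6 = 4q − 1 ⇒ q = 7/12.

4/3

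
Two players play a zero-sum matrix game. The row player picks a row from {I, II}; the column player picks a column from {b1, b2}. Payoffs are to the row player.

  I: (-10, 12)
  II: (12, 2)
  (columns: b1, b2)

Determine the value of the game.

Row minima: I → -10, II → 2; maximin = 2.
Column maxima: b1 → 12, b2 → 12; minimax = 12.
2 ≠ 12, so there is no saddle point; optimal play is mixed.
Let the row player play I with probability p. Expected payoff against b1: (-10)p + 12(1−p) = −22p + 12; against b2: 12p + 2(1−p) = 10p + 2.
Setting these equal: −22p + 12 = 10p + 2 ⇒ −32p = -10 ⇒ p = 5/16, and the value is (-22)·(5/16) + 12 = 41/8.
For the column player: with q = P(b1), equating I's and II's payoffs gives −22q + 12 = 10q + 2 ⇒ q = 5/16.

41/8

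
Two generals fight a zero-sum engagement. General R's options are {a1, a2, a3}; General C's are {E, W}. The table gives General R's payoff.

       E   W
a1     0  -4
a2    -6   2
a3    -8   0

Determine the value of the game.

-2

Row minima: a1 → -4, a2 → -6, a3 → -8; maximin = -4.
Column maxima: E → 0, W → 2; minimax = 0.
-4 ≠ 0, so there is no saddle point; optimal play is mixed.
a3 is strictly dominated by a2, so General R never plays it.
On the remaining 2×2 (a1, a2 vs E, W):
Let General R play a1 with probability p. Expected payoff against E: 0p + (-6)(1−p) = 6p − 6; against W: (-4)p + 2(1−p) = −6p + 2.
Setting these equal: 6p − 6 = −6p + 2 ⇒ 12p = 8 ⇒ p = 2/3, and the value is (6)·(2/3) − 6 = -2.
For General C: with q = P(E), equating a1's and a2's payoffs gives 4q − 4 = −8q + 2 ⇒ q = 1/2.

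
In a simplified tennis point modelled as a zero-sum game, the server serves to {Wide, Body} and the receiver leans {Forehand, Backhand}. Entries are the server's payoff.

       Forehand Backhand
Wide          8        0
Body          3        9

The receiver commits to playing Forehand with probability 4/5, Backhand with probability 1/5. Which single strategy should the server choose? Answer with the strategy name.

Expected payoff of Wide: (4/5)·8 + (1/5)·0 = 32/5.
Expected payoff of Body: (4/5)·3 + (1/5)·9 = 21/5.
The largest is 32/5, so the server's best response is Wide.

Wide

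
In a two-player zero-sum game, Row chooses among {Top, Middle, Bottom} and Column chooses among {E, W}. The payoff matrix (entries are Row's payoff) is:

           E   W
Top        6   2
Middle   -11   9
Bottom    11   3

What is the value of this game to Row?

Row minima: Top → 2, Middle → -11, Bottom → 3; maximin = 3.
Column maxima: E → 11, W → 9; minimax = 9.
3 ≠ 9, so there is no saddle point; optimal play is mixed.
Top is strictly dominated by Bottom, so Row never plays it.
On the remaining 2×2 (Middle, Bottom vs E, W):
Let Row play Middle with probability p. Expected payoff against E: (-11)p + 11(1−p) = −22p + 11; against W: 9p + 3(1−p) = 6p + 3.
Setting these equal: −22p + 11 = 6p + 3 ⇒ −28p = -8 ⇒ p = 2/7, and the value is (-22)·(2/7) + 11 = 33/7.
For Column: with q = P(E), equating Middle's and Bottom's payoffs gives −20q + 9 = 8q + 3 ⇒ q = 3/14.

33/7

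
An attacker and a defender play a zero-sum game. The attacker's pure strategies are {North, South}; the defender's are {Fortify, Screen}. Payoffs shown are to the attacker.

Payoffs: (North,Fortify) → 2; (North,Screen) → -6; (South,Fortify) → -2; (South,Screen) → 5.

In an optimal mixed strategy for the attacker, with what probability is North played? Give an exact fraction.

Row minima: North → -6, South → -2; maximin = -2.
Column maxima: Fortify → 2, Screen → 5; minimax = 2.
-2 ≠ 2, so there is no saddle point; optimal play is mixed.
Let the attacker play North with probability p. Expected payoff against Fortify: 2p + (-2)(1−p) = 4p − 2; against Screen: (-6)p + 5(1−p) = −11p + 5.
Setting these equal: 4p − 2 = −11p + 5 ⇒ 15p = 7 ⇒ p = 7/15, and the value is (4)·(7/15) − 2 = -2/15.
For the defender: with q = P(Fortify), equating North's and South's payoffs gives 8q − 6 = −7q + 5 ⇒ q = 11/15.

7/15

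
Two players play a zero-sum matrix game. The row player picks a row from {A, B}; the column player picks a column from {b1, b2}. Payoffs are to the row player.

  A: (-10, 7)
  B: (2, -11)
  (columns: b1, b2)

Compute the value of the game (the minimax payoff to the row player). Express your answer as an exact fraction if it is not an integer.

Row minima: A → -10, B → -11; maximin = -10.
Column maxima: b1 → 2, b2 → 7; minimax = 2.
-10 ≠ 2, so there is no saddle point; optimal play is mixed.
Let the row player play A with probability p. Expected payoff against b1: (-10)p + 2(1−p) = −12p + 2; against b2: 7p + (-11)(1−p) = 18p − 11.
Setting these equal: −12p + 2 = 18p − 11 ⇒ −30p = -13 ⇒ p = 13/30, and the value is (-12)·(13/30) + 2 = -16/5.
For the column player: with q = P(b1), equating A's and B's payoffs gives −17q + 7 = 13q − 11 ⇒ q = 3/5.

-16/5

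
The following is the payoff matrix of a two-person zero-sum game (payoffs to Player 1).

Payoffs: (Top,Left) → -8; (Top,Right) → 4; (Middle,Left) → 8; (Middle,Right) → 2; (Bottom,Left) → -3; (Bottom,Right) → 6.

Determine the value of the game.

Row minima: Top → -8, Middle → 2, Bottom → -3; maximin = 2.
Column maxima: Left → 8, Right → 6; minimax = 6.
2 ≠ 6, so there is no saddle point; optimal play is mixed.
Top is strictly dominated by Bottom, so Player 1 never plays it.
On the remaining 2×2 (Middle, Bottom vs Left, Right):
Let Player 1 play Middle with probability p. Expected payoff against Left: 8p + (-3)(1−p) = 11p − 3; against Right: 2p + 6(1−p) = −4p + 6.
Setting these equal: 11p − 3 = −4p + 6 ⇒ 15p = 9 ⇒ p = 3/5, and the value is (11)·(3/5) − 3 = 18/5.
For Player 2: with q = P(Left), equating Middle's and Bottom's payoffs gives 6q + 2 = −9q + 6 ⇒ q = 4/15.

18/5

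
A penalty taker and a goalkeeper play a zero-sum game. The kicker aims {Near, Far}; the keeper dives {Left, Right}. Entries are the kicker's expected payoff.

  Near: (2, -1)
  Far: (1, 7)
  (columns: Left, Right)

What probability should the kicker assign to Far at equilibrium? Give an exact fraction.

1/3

Row minima: Near → -1, Far → 1; maximin = 1.
Column maxima: Left → 2, Right → 7; minimax = 2.
1 ≠ 2, so there is no saddle point; optimal play is mixed.
Let the kicker play Near with probability p. Expected payoff against Left: 2p + 1(1−p) = p + 1; against Right: (-1)p + 7(1−p) = −8p + 7.
Setting these equal: p + 1 = −8p + 7 ⇒ 9p = 6 ⇒ p = 2/3, and the value is (1)·(2/3) + 1 = 5/3.
For the keeper: with q = P(Left), equating Near's and Far's payoffs gives 3q − 1 = −6q + 7 ⇒ q = 8/9.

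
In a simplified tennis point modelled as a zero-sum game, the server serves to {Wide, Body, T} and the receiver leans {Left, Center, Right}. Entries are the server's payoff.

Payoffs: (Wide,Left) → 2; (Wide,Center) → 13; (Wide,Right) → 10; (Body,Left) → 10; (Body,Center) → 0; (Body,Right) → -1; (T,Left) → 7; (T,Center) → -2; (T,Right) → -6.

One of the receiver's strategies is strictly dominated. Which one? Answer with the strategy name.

Center

Right holds the server's payoff strictly below Center in every row: 10 < 13, -1 < 0, -6 < -2.
So Center is strictly dominated for the receiver.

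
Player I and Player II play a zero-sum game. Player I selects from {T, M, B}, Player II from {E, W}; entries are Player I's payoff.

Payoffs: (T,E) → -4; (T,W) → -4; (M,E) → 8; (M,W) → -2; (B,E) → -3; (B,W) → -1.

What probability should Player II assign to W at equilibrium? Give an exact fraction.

11/12

Row minima: T → -4, M → -2, B → -3; maximin = -2.
Column maxima: E → 8, W → -1; minimax = -1.
-2 ≠ -1, so there is no saddle point; optimal play is mixed.
T is strictly dominated by M, so Player I never plays it.
On the remaining 2×2 (M, B vs E, W):
Let Player I play M with probability p. Expected payoff against E: 8p + (-3)(1−p) = 11p − 3; against W: (-2)p + (-1)(1−p) = −p − 1.
Setting these equal: 11p − 3 = −p − 1 ⇒ 12p = 2 ⇒ p = 1/6, and the value is (11)·(1/6) − 3 = -7/6.
For Player II: with q = P(E), equating M's and B's payoffs gives 10q − 2 = −2q − 1 ⇒ q = 1/12.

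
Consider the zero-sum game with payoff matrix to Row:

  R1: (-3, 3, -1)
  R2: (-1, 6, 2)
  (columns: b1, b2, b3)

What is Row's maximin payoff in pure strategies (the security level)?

Row minima: R1 → -3, R2 → -1.
The best of these is -1.

-1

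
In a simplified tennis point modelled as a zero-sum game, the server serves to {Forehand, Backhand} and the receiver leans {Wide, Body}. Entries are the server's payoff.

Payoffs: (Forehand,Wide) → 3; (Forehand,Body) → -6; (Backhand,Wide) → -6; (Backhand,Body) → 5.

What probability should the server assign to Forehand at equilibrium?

Row minima: Forehand → -6, Backhand → -6; maximin = -6.
Column maxima: Wide → 3, Body → 5; minimax = 3.
-6 ≠ 3, so there is no saddle point; optimal play is mixed.
Let the server play Forehand with probability p. Expected payoff against Wide: 3p + (-6)(1−p) = 9p − 6; against Body: (-6)p + 5(1−p) = −11p + 5.
Setting these equal: 9p − 6 = −11p + 5 ⇒ 20p = 11 ⇒ p = 11/20, and the value is (9)·(11/20) − 6 = -21/20.
For the receiver: with q = P(Wide), equating Forehand's and Backhand's payoffs gives 9q − 6 = −11q + 5 ⇒ q = 11/20.

11/20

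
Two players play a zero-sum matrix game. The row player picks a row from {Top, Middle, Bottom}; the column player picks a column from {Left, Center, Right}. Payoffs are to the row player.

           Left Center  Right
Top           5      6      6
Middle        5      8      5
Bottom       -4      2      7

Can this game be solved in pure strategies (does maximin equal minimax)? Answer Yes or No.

Yes

Row minima: Top → 5, Middle → 5, Bottom → -4; maximin = 5.
Column maxima: Left → 5, Center → 8, Right → 7; minimax = 5.
maximin = minimax = 5, so a saddle point exists.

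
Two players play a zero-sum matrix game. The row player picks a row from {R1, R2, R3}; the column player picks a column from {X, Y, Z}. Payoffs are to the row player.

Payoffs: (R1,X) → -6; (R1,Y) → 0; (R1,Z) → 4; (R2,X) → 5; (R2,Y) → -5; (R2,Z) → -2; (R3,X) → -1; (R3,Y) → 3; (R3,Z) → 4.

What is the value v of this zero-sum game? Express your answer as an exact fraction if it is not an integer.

5/7

Row minima: R1 → -6, R2 → -5, R3 → -1; maximin = -1.
Column maxima: X → 5, Y → 3, Z → 4; minimax = 3.
-1 ≠ 3, so there is no saddle point; optimal play is mixed.
Z is strictly dominated by Y (it gives the row player strictly more in every row), so the column player never plays it.
With Z eliminated, R1 is strictly dominated by R3 (R3 gives the row player strictly more in every remaining column), so the row player never plays it.
On the remaining 2×2 (R2, R3 vs X, Y):
Let the row player play R2 with probability p. Expected payoff against X: 5p + (-1)(1−p) = 6p − 1; against Y: (-5)p + 3(1−p) = −8p + 3.
Setting these equal: 6p − 1 = −8p + 3 ⇒ 14p = 4 ⇒ p = 2/7, and the value is (6)·(2/7) − 1 = 5/7.
For the column player: with q = P(X), equating R2's and R3's payoffs gives 10q − 5 = −4q + 3 ⇒ q = 4/7.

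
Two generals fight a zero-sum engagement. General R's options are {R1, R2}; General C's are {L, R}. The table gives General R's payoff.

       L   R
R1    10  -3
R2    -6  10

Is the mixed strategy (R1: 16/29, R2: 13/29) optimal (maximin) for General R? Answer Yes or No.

Yes

Against L this mix gives (16/29)·10 + (13/29)·(-6) = 82/29.
Against R this mix gives (16/29)·(-3) + (13/29)·10 = 82/29.
All of General C's active replies (L, R) yield 82/29, and no column does worse for General R. The mix makes General C indifferent and guarantees 82/29, so it is optimal.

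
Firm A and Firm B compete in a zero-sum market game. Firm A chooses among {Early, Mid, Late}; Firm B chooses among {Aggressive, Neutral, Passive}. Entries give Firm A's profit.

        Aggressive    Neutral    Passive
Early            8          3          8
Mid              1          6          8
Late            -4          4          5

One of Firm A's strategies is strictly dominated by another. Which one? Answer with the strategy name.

Mid gives a strictly higher payoff than Late against every column: 1 > -4, 6 > 4, 8 > 5.
So Late is strictly dominated and Firm A never plays it.

Late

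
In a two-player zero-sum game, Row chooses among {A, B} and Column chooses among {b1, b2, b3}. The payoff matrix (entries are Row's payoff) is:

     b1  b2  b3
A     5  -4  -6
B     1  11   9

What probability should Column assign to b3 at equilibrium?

4/19

Row minima: A → -6, B → 1; maximin = 1.
Column maxima: b1 → 5, b2 → 11, b3 → 9; minimax = 5.
1 ≠ 5, so there is no saddle point; optimal play is mixed.
b2 is strictly dominated by b3 (it gives Row strictly more in every row), so Column never plays it.
On the remaining 2×2 (A, B vs b1, b3):
Let Row play A with probability p. Expected payoff against b1: 5p + 1(1−p) = 4p + 1; against b3: (-6)p + 9(1−p) = −15p + 9.
Setting these equal: 4p + 1 = −15p + 9 ⇒ 19p = 8 ⇒ p = 8/19, and the value is (4)·(8/19) + 1 = 51/19.
For Column: with q = P(b1), equating A's and B's payoffs gives 11q − 6 = −8q + 9 ⇒ q = 15/19.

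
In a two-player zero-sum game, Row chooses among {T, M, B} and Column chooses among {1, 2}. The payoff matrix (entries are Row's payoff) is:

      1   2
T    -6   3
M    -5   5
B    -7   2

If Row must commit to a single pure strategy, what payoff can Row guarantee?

-5

Row minima: T → -6, M → -5, B → -7.
The best of these is -5.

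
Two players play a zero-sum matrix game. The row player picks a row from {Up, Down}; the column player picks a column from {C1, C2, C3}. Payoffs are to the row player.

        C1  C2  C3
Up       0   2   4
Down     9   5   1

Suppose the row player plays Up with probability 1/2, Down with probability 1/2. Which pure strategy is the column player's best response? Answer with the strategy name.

If the column player plays C1, the row player's expected payoff is (1/2)·0 + (1/2)·9 = 9/2.
If the column player plays C2, the row player's expected payoff is (1/2)·2 + (1/2)·5 = 7/2.
If the column player plays C3, the row player's expected payoff is (1/2)·4 + (1/2)·1 = 5/2.
The column player minimizes the row player's payoff; the smallest is 5/2, so the best response is C3.

C3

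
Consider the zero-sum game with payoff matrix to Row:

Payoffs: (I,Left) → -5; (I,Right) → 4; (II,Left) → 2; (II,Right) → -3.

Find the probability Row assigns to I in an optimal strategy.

Row minima: I → -5, II → -3; maximin = -3.
Column maxima: Left → 2, Right → 4; minimax = 2.
-3 ≠ 2, so there is no saddle point; optimal play is mixed.
Let Row play I with probability p. Expected payoff against Left: (-5)p + 2(1−p) = −7p + 2; against Right: 4p + (-3)(1−p) = 7p − 3.
Setting these equal: −7p + 2 = 7p − 3 ⇒ −14p = -5 ⇒ p = 5/14, and the value is (-7)·(5/14) + 2 = -1/2.
For Column: with q = P(Left), equating I's and II's payoffs gives −9q + 4 = 5q − 3 ⇒ q = 1/2.

5/14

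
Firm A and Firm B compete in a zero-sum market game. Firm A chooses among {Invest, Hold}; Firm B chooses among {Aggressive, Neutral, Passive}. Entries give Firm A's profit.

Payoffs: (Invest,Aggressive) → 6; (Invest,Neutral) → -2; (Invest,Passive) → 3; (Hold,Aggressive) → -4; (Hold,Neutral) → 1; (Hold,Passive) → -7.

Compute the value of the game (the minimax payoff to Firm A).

Row minima: Invest → -2, Hold → -7; maximin = -2.
Column maxima: Aggressive → 6, Neutral → 1, Passive → 3; minimax = 1.
-2 ≠ 1, so there is no saddle point; optimal play is mixed.
Aggressive is strictly dominated by Passive (it gives Firm A strictly more in every row), so Firm B never plays it.
On the remaining 2×2 (Invest, Hold vs Neutral, Passive):
Let Firm A play Invest with probability p. Expected payoff against Neutral: (-2)p + 1(1−p) = −3p + 1; against Passive: 3p + (-7)(1−p) = 10p − 7.
Setting these equal: −3p + 1 = 10p − 7 ⇒ −13p = -8 ⇒ p = 8/13, and the value is (-3)·(8/13) + 1 = -11/13.
For Firm B: with q = P(Neutral), equating Invest's and Hold's payoffs gives −5q + 3 = 8q − 7 ⇒ q = 10/13.

-11/13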